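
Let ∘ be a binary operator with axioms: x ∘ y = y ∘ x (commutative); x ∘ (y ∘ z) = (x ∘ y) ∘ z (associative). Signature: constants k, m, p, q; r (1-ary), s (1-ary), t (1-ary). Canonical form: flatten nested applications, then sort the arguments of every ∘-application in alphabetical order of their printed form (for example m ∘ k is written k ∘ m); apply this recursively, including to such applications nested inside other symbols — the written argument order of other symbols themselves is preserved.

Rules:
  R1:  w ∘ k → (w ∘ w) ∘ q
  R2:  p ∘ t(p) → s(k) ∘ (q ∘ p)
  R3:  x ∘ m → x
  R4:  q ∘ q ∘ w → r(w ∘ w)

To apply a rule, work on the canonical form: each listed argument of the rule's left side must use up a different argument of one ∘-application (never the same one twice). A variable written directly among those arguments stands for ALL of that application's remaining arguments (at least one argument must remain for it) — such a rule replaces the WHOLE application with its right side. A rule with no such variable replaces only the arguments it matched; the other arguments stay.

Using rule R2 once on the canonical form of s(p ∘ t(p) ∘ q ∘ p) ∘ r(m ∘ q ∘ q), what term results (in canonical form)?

Answer: r(m ∘ q ∘ q) ∘ s(p ∘ p ∘ q ∘ q ∘ s(k))

Derivation:
Canonical form:  r(m ∘ q ∘ q) ∘ s(p ∘ p ∘ q ∘ t(p))
Apply R2:  consuming p, t(p)
Giving:  r(m ∘ q ∘ q) ∘ s(p ∘ p ∘ q ∘ q ∘ s(k))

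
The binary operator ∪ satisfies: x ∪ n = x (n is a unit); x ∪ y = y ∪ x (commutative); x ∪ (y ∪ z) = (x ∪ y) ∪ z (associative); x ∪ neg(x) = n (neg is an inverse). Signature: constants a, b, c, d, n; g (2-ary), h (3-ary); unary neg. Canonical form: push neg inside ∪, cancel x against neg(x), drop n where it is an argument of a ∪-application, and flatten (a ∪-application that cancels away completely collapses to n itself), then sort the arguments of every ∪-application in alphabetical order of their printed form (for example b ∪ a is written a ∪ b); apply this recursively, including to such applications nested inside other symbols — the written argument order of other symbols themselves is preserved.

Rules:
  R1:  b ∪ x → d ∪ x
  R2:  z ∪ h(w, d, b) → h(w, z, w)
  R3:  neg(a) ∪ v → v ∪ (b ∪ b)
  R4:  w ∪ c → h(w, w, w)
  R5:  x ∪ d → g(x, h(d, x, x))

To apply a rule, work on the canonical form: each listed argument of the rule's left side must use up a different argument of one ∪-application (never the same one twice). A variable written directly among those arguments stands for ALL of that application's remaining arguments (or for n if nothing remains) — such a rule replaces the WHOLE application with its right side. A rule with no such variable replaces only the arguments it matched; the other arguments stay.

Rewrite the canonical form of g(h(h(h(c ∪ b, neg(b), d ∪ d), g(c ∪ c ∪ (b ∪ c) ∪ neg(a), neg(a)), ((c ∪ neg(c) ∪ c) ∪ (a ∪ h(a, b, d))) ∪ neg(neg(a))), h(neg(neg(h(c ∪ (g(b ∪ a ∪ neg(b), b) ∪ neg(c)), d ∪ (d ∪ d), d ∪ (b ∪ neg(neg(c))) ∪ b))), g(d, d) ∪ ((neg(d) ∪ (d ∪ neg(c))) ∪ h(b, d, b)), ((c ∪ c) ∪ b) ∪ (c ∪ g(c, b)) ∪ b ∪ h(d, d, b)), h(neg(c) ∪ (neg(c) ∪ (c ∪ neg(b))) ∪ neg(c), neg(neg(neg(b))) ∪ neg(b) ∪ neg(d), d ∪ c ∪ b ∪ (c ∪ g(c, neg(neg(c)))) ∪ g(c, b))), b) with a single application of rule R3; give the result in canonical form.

Canonical form:  g(h(h(h(b ∪ c, neg(b), d ∪ d), g(b ∪ c ∪ c ∪ c ∪ neg(a), neg(a)), a ∪ a ∪ c ∪ h(a, b, d)), h(h(g(a, b), d ∪ d ∪ d, b ∪ b ∪ c ∪ d), g(d, d) ∪ h(b, d, b) ∪ neg(c), b ∪ b ∪ c ∪ c ∪ c ∪ g(c, b) ∪ h(d, d, b)), h(neg(b) ∪ neg(c) ∪ neg(c), neg(b) ∪ neg(b) ∪ neg(d), b ∪ c ∪ c ∪ d ∪ g(c, b) ∪ g(c, c))), b)
Apply R3:  consuming neg(a);  v := b ∪ c ∪ c ∪ c
The variable takes the whole remainder — replace the entire application.
Giving:  g(h(h(h(b ∪ c, neg(b), d ∪ d), g(b ∪ b ∪ b ∪ c ∪ c ∪ c, neg(a)), a ∪ a ∪ c ∪ h(a, b, d)), h(h(g(a, b), d ∪ d ∪ d, b ∪ b ∪ c ∪ d), g(d, d) ∪ h(b, d, b) ∪ neg(c), b ∪ b ∪ c ∪ c ∪ c ∪ g(c, b) ∪ h(d, d, b)), h(neg(b) ∪ neg(c) ∪ neg(c), neg(b) ∪ neg(b) ∪ neg(d), b ∪ c ∪ c ∪ d ∪ g(c, b) ∪ g(c, c))), b)

Answer: g(h(h(h(b ∪ c, neg(b), d ∪ d), g(b ∪ b ∪ b ∪ c ∪ c ∪ c, neg(a)), a ∪ a ∪ c ∪ h(a, b, d)), h(h(g(a, b), d ∪ d ∪ d, b ∪ b ∪ c ∪ d), g(d, d) ∪ h(b, d, b) ∪ neg(c), b ∪ b ∪ c ∪ c ∪ c ∪ g(c, b) ∪ h(d, d, b)), h(neg(b) ∪ neg(c) ∪ neg(c), neg(b) ∪ neg(b) ∪ neg(d), b ∪ c ∪ c ∪ d ∪ g(c, b) ∪ g(c, c))), b)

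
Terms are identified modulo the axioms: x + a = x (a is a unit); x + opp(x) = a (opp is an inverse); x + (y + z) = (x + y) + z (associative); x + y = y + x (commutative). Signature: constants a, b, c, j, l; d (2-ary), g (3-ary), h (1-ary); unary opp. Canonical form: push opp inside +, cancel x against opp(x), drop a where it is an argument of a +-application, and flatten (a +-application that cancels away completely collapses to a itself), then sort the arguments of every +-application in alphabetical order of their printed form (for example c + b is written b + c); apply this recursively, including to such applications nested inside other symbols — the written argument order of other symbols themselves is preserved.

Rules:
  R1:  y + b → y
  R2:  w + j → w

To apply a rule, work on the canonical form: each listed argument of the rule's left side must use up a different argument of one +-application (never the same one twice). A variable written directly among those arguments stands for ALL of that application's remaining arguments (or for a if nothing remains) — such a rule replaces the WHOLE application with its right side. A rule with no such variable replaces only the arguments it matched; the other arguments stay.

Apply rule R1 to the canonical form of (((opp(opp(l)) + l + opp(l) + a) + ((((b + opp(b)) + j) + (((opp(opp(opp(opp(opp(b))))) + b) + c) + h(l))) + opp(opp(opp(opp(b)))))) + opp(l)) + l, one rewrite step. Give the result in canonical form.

Answer: c + h(l) + j + l

Derivation:
Canonical form:  b + c + h(l) + j + l
Apply R1:  consuming b;  y := c + h(l) + j + l
Every leftover argument binds to the variable; the entire application is replaced.
New term:  c + h(l) + j + l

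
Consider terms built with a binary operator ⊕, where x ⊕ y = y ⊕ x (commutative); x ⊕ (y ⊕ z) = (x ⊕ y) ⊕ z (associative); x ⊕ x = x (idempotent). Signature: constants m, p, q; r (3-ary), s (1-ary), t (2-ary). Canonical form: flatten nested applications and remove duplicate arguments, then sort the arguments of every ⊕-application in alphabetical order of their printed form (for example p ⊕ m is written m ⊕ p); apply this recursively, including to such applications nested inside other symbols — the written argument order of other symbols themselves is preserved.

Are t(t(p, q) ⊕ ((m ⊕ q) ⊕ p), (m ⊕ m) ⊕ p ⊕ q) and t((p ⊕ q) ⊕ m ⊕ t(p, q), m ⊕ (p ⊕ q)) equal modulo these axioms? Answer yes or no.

Answer: yes — both canonical forms are t(m ⊕ p ⊕ q ⊕ t(p, q), m ⊕ p ⊕ q)

Derivation:
Left:  t(t(p, q) ⊕ ((m ⊕ q) ⊕ p), (m ⊕ m) ⊕ p ⊕ q)
  Descend into:  t(p, q) ⊕ ((m ⊕ q) ⊕ p)
  Un-nest:  t(p, q) ⊕ m ⊕ q ⊕ p
  Sort:  m ⊕ p ⊕ q ⊕ t(p, q)
  Rebuild:  t(m ⊕ p ⊕ q ⊕ t(p, q), m ⊕ p ⊕ q)
Right:  t((p ⊕ q) ⊕ m ⊕ t(p, q), m ⊕ (p ⊕ q))
  Descend into:  (p ⊕ q) ⊕ m ⊕ t(p, q)
  Flatten:  p ⊕ q ⊕ m ⊕ t(p, q)
  Order the arguments:  m ⊕ p ⊕ q ⊕ t(p, q)
  Put back:  t(m ⊕ p ⊕ q ⊕ t(p, q), m ⊕ p ⊕ q)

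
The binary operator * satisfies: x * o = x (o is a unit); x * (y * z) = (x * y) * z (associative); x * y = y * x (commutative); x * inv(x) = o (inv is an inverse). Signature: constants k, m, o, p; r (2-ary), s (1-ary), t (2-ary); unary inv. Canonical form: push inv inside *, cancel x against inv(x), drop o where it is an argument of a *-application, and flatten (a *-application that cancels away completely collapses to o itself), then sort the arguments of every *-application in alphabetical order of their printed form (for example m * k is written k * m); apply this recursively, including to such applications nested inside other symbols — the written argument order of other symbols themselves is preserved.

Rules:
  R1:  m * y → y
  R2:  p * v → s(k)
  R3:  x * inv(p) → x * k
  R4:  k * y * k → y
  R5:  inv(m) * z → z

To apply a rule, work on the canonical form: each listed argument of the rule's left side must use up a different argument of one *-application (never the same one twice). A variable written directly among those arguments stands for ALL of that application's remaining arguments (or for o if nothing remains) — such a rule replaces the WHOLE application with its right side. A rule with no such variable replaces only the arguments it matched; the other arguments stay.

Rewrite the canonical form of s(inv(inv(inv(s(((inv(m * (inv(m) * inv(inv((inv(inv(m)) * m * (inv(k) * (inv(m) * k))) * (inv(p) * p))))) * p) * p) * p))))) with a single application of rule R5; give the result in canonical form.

Canonical form:  s(inv(s(inv(m) * p * p * p)))
Apply R5:  consuming inv(m);  z := p * p * p
The variable takes the whole remainder — replace the entire application.
Giving:  s(inv(s(p * p * p)))

Answer: s(inv(s(p * p * p)))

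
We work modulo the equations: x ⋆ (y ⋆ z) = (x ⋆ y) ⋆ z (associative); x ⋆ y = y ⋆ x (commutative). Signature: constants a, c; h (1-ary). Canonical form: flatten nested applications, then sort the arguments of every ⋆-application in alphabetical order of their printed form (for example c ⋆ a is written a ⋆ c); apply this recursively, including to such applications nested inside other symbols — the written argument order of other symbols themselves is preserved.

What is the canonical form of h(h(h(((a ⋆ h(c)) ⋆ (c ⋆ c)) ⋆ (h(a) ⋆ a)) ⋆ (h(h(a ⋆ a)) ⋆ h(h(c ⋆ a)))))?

Answer: h(h(h(a ⋆ a ⋆ c ⋆ c ⋆ h(a) ⋆ h(c)) ⋆ h(h(a ⋆ a)) ⋆ h(h(a ⋆ c))))

Derivation:
Descend into:  h(((a ⋆ h(c)) ⋆ (c ⋆ c)) ⋆ (h(a) ⋆ a)) ⋆ (h(h(a ⋆ a)) ⋆ h(h(c ⋆ a)))
Un-nest:  h(((a ⋆ h(c)) ⋆ (c ⋆ c)) ⋆ (h(a) ⋆ a)) ⋆ h(h(a ⋆ a)) ⋆ h(h(c ⋆ a))
Simplify inside:  h(((a ⋆ h(c)) ⋆ (c ⋆ c)) ⋆ (h(a) ⋆ a))  →  h(a ⋆ a ⋆ c ⋆ c ⋆ h(a) ⋆ h(c))
Inside:  h(h(c ⋆ a))  →  h(h(a ⋆ c))
Sort arguments:  h(a ⋆ a ⋆ c ⋆ c ⋆ h(a) ⋆ h(c)) ⋆ h(h(a ⋆ a)) ⋆ h(h(a ⋆ c))
Put back:  h(h(h(a ⋆ a ⋆ c ⋆ c ⋆ h(a) ⋆ h(c)) ⋆ h(h(a ⋆ a)) ⋆ h(h(a ⋆ c))))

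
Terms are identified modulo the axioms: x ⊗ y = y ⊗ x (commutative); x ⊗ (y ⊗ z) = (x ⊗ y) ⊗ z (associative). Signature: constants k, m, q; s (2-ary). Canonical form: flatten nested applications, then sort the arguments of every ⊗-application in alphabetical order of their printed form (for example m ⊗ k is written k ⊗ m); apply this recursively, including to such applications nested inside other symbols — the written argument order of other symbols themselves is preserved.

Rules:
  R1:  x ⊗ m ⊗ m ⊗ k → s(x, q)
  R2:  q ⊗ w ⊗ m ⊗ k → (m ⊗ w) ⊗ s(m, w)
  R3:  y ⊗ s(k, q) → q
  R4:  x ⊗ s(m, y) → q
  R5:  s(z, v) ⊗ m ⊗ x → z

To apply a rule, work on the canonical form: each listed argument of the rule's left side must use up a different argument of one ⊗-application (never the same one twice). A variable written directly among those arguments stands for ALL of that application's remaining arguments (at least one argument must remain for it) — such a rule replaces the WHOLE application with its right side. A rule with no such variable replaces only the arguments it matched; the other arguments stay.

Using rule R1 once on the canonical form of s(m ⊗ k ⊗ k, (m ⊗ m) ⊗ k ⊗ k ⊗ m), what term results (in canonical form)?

Canonical form:  s(k ⊗ k ⊗ m, k ⊗ k ⊗ m ⊗ m ⊗ m)
Match R1:  consume k, m, m;  x := k ⊗ m
The variable takes the whole remainder — replace the entire application.
Giving:  s(k ⊗ k ⊗ m, s(k ⊗ m, q))

Answer: s(k ⊗ k ⊗ m, s(k ⊗ m, q))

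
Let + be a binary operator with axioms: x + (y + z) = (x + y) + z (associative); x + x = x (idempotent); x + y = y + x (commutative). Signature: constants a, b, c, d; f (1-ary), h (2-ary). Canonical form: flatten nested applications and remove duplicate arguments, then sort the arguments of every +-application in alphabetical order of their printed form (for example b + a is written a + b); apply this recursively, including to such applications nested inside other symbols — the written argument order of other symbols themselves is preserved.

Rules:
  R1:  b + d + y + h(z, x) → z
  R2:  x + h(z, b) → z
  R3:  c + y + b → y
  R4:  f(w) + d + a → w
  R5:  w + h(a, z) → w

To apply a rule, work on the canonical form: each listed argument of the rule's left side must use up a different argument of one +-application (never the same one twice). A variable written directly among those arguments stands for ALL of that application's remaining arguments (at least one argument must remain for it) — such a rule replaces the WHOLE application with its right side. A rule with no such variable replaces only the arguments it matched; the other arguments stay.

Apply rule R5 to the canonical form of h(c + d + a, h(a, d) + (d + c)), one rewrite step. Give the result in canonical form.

Canonical form:  h(a + c + d, c + d + h(a, d))
Match R5:  consume h(a, d);  w := c + d, z := d
The variable takes the whole remainder — replace the entire application.
New term:  h(a + c + d, c + d)

Answer: h(a + c + d, c + d)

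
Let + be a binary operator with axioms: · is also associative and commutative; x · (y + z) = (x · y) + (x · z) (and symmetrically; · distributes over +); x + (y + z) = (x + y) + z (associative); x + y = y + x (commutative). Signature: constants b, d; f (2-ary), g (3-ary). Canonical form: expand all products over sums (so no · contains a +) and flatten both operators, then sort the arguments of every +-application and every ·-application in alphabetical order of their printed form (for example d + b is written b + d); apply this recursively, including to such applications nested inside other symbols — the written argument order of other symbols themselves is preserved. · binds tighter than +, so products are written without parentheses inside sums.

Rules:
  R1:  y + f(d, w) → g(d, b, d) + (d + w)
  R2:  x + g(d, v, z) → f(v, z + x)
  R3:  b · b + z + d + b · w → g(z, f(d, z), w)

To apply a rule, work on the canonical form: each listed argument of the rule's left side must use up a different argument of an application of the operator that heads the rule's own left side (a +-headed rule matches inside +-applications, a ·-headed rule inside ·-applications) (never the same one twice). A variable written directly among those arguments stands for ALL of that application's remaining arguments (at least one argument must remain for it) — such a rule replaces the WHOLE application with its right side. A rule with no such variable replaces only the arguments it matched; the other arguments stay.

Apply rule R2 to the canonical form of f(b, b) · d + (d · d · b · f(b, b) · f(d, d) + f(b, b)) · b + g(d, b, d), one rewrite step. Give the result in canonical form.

Canonical form:  b · b · d · d · f(b, b) · f(d, d) + b · f(b, b) + d · f(b, b) + g(d, b, d)
Match R2:  consume g(d, b, d);  v := b, x := b · b · d · d · f(b, b) · f(d, d) + b · f(b, b) + d · f(b, b), z := d
The variable takes the whole remainder — replace the entire application.
Giving:  f(b, b · b · d · d · f(b, b) · f(d, d) + b · f(b, b) + d + d · f(b, b))

Answer: f(b, b · b · d · d · f(b, b) · f(d, d) + b · f(b, b) + d + d · f(b, b))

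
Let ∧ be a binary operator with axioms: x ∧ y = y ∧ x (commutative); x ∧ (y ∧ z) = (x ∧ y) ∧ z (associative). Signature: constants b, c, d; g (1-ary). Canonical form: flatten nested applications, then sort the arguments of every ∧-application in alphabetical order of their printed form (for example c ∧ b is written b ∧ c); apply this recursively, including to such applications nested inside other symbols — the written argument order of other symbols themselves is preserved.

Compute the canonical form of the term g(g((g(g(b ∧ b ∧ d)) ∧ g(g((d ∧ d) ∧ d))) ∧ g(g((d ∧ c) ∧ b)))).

Answer: g(g(g(g(b ∧ b ∧ d)) ∧ g(g(b ∧ c ∧ d)) ∧ g(g(d ∧ d ∧ d))))

Derivation:
Descend into:  (g(g(b ∧ b ∧ d)) ∧ g(g((d ∧ d) ∧ d))) ∧ g(g((d ∧ c) ∧ b))
Flatten:  g(g(b ∧ b ∧ d)) ∧ g(g((d ∧ d) ∧ d)) ∧ g(g((d ∧ c) ∧ b))
Canonicalize subterm:  g(g((d ∧ d) ∧ d))  →  g(g(d ∧ d ∧ d))
Simplify inside:  g(g((d ∧ c) ∧ b))  →  g(g(b ∧ c ∧ d))
Sort arguments:  g(g(b ∧ b ∧ d)) ∧ g(g(b ∧ c ∧ d)) ∧ g(g(d ∧ d ∧ d))
Rebuild:  g(g(g(g(b ∧ b ∧ d)) ∧ g(g(b ∧ c ∧ d)) ∧ g(g(d ∧ d ∧ d))))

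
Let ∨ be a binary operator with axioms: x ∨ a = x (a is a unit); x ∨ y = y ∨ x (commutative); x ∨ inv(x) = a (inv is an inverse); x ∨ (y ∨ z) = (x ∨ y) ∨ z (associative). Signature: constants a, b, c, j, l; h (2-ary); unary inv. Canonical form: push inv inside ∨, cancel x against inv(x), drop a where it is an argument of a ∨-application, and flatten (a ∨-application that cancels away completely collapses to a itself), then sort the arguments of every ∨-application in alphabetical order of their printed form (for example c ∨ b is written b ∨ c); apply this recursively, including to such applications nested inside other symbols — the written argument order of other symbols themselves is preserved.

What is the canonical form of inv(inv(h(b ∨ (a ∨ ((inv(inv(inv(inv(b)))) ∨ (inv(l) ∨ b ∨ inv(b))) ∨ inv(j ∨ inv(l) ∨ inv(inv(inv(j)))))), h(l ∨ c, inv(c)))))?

Answer: h(b ∨ b, h(c ∨ l, inv(c)))

Derivation:
Push inv inside:  distribute inv over ∨ and collapse double inv
Combine occurrences:  h(b ∨ b, h(c ∨ l, inv(c)))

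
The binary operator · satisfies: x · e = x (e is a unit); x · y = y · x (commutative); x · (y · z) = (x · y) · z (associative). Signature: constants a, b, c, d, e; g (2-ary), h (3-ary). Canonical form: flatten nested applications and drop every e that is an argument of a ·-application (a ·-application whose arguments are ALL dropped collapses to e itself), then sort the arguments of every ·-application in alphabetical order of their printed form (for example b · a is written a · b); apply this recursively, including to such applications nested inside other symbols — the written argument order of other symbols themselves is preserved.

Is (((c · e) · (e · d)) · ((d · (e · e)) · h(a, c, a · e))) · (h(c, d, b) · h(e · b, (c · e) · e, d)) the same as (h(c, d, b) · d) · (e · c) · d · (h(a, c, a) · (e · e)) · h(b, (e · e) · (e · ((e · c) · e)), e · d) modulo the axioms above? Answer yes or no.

Left:  (((c · e) · (e · d)) · ((d · (e · e)) · h(a, c, a · e))) · (h(c, d, b) · h(e · b, (c · e) · e, d))
  Merge nested applications:  c · e · e · d · d · e · e · h(a, c, a · e) · h(c, d, b) · h(e · b, (c · e) · e, d)
  Simplify inside:  h(a, c, a · e)  →  h(a, c, a)
  Canonicalize subterm:  h(e · b, (c · e) · e, d)  →  h(b, c, d)
  Drop the unit:  drop e (×4)
  Sort arguments:  c · d · d · h(a, c, a) · h(b, c, d) · h(c, d, b)
Right:  (h(c, d, b) · d) · (e · c) · d · (h(a, c, a) · (e · e)) · h(b, (e · e) · (e · ((e · c) · e)), e · d)
  Flatten:  h(c, d, b) · d · e · c · d · h(a, c, a) · e · e · h(b, (e · e) · (e · ((e · c) · e)), e · d)
  Canonicalize subterm:  h(b, (e · e) · (e · ((e · c) · e)), e · d)  →  h(b, c, d)
  Units out:  drop e (×3)
  Sort:  c · d · d · h(a, c, a) · h(b, c, d) · h(c, d, b)

Answer: yes — both canonical forms are c · d · d · h(a, c, a) · h(b, c, d) · h(c, d, b)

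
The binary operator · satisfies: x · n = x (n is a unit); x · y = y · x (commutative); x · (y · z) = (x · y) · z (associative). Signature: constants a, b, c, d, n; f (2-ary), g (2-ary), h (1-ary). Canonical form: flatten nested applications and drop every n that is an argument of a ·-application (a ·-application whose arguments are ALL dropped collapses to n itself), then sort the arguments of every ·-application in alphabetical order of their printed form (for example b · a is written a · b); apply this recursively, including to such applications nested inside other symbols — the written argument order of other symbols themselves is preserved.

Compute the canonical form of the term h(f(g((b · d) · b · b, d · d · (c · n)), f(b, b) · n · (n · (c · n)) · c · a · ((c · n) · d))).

Focus inside:  f(b, b) · n · (n · (c · n)) · c · a · ((c · n) · d)
Un-nest:  f(b, b) · n · n · c · n · c · a · c · n · d
Units out:  drop n (×4)
Sort:  a · c · c · c · d · f(b, b)
Reassemble:  h(f(g(b · b · b · d, c · d · d), a · c · c · c · d · f(b, b)))

Answer: h(f(g(b · b · b · d, c · d · d), a · c · c · c · d · f(b, b)))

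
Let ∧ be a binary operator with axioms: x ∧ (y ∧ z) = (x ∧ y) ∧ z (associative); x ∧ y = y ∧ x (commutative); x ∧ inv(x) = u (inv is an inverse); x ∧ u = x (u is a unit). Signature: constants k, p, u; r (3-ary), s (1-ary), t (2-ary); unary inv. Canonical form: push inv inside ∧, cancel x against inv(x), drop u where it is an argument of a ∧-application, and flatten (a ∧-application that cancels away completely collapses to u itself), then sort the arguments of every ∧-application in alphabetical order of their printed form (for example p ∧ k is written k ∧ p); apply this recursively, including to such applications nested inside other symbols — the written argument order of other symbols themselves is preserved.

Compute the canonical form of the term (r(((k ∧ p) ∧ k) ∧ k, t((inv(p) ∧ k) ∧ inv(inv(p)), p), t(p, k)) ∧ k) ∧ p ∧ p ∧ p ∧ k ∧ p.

Push inv inside:  distribute inv over ∧ and collapse double inv
Combine occurrences:  r(k ∧ k ∧ k ∧ p, t(k, p), t(p, k)) ∧ k ∧ k ∧ p ∧ p ∧ p ∧ p
Order the arguments:  k ∧ k ∧ p ∧ p ∧ p ∧ p ∧ r(k ∧ k ∧ k ∧ p, t(k, p), t(p, k))

Answer: k ∧ k ∧ p ∧ p ∧ p ∧ p ∧ r(k ∧ k ∧ k ∧ p, t(k, p), t(p, k))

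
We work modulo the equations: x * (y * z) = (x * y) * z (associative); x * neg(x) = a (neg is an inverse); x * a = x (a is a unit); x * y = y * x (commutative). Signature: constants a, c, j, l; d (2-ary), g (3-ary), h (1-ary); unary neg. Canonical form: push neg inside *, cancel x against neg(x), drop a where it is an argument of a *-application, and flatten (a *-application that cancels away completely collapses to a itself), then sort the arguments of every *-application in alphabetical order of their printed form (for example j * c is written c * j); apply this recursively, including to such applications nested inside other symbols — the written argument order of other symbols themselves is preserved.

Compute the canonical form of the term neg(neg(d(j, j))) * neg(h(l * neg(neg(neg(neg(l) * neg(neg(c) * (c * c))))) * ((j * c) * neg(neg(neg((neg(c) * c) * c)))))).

Answer: d(j, j) * neg(h(c * j * l * l))

Derivation:
Push neg inside:  distribute neg over * and collapse double neg
Collect terms:  d(j, j) * neg(h(c * j * l * l))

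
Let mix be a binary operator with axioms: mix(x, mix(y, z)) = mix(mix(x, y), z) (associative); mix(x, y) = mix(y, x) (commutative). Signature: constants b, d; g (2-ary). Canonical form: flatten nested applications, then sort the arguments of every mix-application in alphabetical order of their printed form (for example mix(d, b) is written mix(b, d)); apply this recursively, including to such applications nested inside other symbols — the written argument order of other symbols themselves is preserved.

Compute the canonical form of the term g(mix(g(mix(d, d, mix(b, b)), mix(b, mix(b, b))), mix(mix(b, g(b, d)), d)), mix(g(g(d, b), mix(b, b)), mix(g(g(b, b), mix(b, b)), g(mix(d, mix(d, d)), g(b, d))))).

Answer: g(mix(b, d, g(b, d), g(mix(b, b, d, d), mix(b, b, b))), mix(g(g(b, b), mix(b, b)), g(g(d, b), mix(b, b)), g(mix(d, d, d), g(b, d))))

Derivation:
Focus inside:  mix(g(g(d, b), mix(b, b)), mix(g(g(b, b), mix(b, b)), g(mix(d, mix(d, d)), g(b, d))))
Un-nest:  mix(g(g(d, b), mix(b, b)), g(g(b, b), mix(b, b)), g(mix(d, mix(d, d)), g(b, d)))
Inside:  g(mix(d, mix(d, d)), g(b, d))  →  g(mix(d, d, d), g(b, d))
Order the arguments:  mix(g(g(b, b), mix(b, b)), g(g(d, b), mix(b, b)), g(mix(d, d, d), g(b, d)))
Rebuild:  g(mix(b, d, g(b, d), g(mix(b, b, d, d), mix(b, b, b))), mix(g(g(b, b), mix(b, b)), g(g(d, b), mix(b, b)), g(mix(d, d, d), g(b, d))))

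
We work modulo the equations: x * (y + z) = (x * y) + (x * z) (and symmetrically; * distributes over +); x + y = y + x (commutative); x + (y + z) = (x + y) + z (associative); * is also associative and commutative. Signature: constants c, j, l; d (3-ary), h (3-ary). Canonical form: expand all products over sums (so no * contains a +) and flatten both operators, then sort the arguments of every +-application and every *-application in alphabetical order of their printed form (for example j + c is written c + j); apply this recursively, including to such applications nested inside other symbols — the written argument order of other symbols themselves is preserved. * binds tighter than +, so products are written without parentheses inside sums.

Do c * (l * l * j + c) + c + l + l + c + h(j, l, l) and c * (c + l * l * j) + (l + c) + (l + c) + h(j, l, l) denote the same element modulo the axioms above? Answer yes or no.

Left:  c * (l * l * j + c) + c + l + l + c + h(j, l, l)
  Expand:  c * j * l * l + c * c + c + l + l + c + h(j, l, l)
  Order the arguments:  c + c + c * c + c * j * l * l + h(j, l, l) + l + l
Right:  c * (c + l * l * j) + (l + c) + (l + c) + h(j, l, l)
  Distribute:  c * c + c * j * l * l + l + c + l + c + h(j, l, l)
  Sort:  c + c + c * c + c * j * l * l + h(j, l, l) + l + l

Answer: yes — both canonical forms are c + c + c * c + c * j * l * l + h(j, l, l) + l + l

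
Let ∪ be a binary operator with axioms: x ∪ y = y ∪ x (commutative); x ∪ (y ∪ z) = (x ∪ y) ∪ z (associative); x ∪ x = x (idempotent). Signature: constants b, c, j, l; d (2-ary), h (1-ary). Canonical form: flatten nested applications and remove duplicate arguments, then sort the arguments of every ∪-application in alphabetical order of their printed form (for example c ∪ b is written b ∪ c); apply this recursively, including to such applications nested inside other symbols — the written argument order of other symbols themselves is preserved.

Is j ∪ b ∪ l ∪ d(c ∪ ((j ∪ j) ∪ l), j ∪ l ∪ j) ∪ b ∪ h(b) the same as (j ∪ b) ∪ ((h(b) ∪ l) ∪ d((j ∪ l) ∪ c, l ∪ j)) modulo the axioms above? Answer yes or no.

Left:  j ∪ b ∪ l ∪ d(c ∪ ((j ∪ j) ∪ l), j ∪ l ∪ j) ∪ b ∪ h(b)
  Inside:  d(c ∪ ((j ∪ j) ∪ l), j ∪ l ∪ j)  →  d(c ∪ j ∪ l, j ∪ l)
  Deduplicate:  drop duplicate b
  Sort arguments:  b ∪ d(c ∪ j ∪ l, j ∪ l) ∪ h(b) ∪ j ∪ l
Right:  (j ∪ b) ∪ ((h(b) ∪ l) ∪ d((j ∪ l) ∪ c, l ∪ j))
  Un-nest:  j ∪ b ∪ h(b) ∪ l ∪ d((j ∪ l) ∪ c, l ∪ j)
  Canonicalize subterm:  d((j ∪ l) ∪ c, l ∪ j)  →  d(c ∪ j ∪ l, j ∪ l)
  Sort arguments:  b ∪ d(c ∪ j ∪ l, j ∪ l) ∪ h(b) ∪ j ∪ l

Answer: yes — both canonical forms are b ∪ d(c ∪ j ∪ l, j ∪ l) ∪ h(b) ∪ j ∪ l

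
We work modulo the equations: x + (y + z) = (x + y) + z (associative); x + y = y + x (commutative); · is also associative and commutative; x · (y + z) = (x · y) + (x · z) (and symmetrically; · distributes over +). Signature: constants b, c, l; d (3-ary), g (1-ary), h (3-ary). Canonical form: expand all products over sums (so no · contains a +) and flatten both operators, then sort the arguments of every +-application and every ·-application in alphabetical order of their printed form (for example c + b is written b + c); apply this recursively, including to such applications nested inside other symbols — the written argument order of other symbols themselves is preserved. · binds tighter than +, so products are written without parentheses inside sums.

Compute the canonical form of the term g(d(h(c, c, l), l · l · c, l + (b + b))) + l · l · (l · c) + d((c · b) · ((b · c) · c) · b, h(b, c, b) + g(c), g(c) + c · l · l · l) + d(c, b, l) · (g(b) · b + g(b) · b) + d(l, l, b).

Expand:  g(d(h(c, c, l), c · l · l, b + b + l)) + c · l · l · l + d(b · b · b · c · c · c, g(c) + h(b, c, b), c · l · l · l + g(c)) + b · d(c, b, l) · g(b) + b · d(c, b, l) · g(b) + d(l, l, b)
Order the arguments:  b · d(c, b, l) · g(b) + b · d(c, b, l) · g(b) + c · l · l · l + d(b · b · b · c · c · c, g(c) + h(b, c, b), c · l · l · l + g(c)) + d(l, l, b) + g(d(h(c, c, l), c · l · l, b + b + l))

Answer: b · d(c, b, l) · g(b) + b · d(c, b, l) · g(b) + c · l · l · l + d(b · b · b · c · c · c, g(c) + h(b, c, b), c · l · l · l + g(c)) + d(l, l, b) + g(d(h(c, c, l), c · l · l, b + b + l))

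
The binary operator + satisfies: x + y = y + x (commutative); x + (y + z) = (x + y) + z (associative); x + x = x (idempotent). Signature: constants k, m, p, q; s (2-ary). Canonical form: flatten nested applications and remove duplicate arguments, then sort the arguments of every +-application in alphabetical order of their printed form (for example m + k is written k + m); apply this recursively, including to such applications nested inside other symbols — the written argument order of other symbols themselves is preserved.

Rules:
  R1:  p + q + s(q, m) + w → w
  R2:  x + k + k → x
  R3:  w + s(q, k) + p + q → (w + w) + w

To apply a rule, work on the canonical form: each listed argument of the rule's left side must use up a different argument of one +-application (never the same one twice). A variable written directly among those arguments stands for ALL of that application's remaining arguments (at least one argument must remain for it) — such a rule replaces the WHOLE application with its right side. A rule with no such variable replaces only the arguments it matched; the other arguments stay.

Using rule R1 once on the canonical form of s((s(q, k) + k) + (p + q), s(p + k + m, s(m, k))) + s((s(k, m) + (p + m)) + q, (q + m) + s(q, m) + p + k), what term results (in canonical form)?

Canonical form:  s(k + p + q + s(q, k), s(k + m + p, s(m, k))) + s(m + p + q + s(k, m), k + m + p + q + s(q, m))
R1 matches:  uses p, q, s(q, m);  w := k + m
The variable takes the whole remainder — replace the entire application.
Result:  s(k + p + q + s(q, k), s(k + m + p, s(m, k))) + s(m + p + q + s(k, m), k + m)

Answer: s(k + p + q + s(q, k), s(k + m + p, s(m, k))) + s(m + p + q + s(k, m), k + m)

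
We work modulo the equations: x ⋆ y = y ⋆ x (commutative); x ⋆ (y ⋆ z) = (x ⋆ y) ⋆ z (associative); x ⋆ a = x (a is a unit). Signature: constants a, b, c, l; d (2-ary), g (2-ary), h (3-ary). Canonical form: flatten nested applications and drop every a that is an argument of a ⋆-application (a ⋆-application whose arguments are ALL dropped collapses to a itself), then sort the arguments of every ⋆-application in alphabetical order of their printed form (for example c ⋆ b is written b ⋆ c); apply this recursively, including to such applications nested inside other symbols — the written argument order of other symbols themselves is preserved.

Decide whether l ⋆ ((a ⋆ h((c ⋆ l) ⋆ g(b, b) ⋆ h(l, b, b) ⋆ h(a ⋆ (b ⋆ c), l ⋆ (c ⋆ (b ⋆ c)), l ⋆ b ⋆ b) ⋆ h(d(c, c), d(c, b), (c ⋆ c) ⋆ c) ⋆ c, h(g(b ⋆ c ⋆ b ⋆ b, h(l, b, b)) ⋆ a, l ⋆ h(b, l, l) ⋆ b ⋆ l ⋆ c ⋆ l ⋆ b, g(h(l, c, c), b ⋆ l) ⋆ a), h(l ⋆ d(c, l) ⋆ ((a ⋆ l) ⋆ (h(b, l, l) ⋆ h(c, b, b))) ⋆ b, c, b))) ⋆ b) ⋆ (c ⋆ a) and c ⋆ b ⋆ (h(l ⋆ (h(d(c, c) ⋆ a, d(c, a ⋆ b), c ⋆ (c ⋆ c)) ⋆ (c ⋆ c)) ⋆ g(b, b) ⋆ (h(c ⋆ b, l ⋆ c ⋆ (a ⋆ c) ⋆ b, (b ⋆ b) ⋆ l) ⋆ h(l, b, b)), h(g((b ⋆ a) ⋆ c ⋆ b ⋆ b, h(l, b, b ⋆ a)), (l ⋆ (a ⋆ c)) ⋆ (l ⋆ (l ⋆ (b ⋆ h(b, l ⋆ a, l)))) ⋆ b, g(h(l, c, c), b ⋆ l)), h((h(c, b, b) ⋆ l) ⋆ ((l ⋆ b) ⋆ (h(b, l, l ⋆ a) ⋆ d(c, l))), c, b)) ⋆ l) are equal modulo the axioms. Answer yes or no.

Left:  l ⋆ ((a ⋆ h((c ⋆ l) ⋆ g(b, b) ⋆ h(l, b, b) ⋆ h(a ⋆ (b ⋆ c), l ⋆ (c ⋆ (b ⋆ c)), l ⋆ b ⋆ b) ⋆ h(d(c, c), d(c, b), (c ⋆ c) ⋆ c) ⋆ c, h(g(b ⋆ c ⋆ b ⋆ b, h(l, b, b)) ⋆ a, l ⋆ h(b, l, l) ⋆ b ⋆ l ⋆ c ⋆ l ⋆ b, g(h(l, c, c), b ⋆ l) ⋆ a), h(l ⋆ d(c, l) ⋆ ((a ⋆ l) ⋆ (h(b, l, l) ⋆ h(c, b, b))) ⋆ b, c, b))) ⋆ b) ⋆ (c ⋆ a)
  Un-nest:  l ⋆ a ⋆ h((c ⋆ l) ⋆ g(b, b) ⋆ h(l, b, b) ⋆ h(a ⋆ (b ⋆ c), l ⋆ (c ⋆ (b ⋆ c)), l ⋆ b ⋆ b) ⋆ h(d(c, c), d(c, b), (c ⋆ c) ⋆ c) ⋆ c, h(g(b ⋆ c ⋆ b ⋆ b, h(l, b, b)) ⋆ a, l ⋆ h(b, l, l) ⋆ b ⋆ l ⋆ c ⋆ l ⋆ b, g(h(l, c, c), b ⋆ l) ⋆ a), h(l ⋆ d(c, l) ⋆ ((a ⋆ l) ⋆ (h(b, l, l) ⋆ h(c, b, b))) ⋆ b, c, b)) ⋆ b ⋆ c ⋆ a
  Simplify inside:  h((c ⋆ l) ⋆ g(b, b) ⋆ h(l, b, b) ⋆ h(a ⋆ (b ⋆ c), l ⋆ (c ⋆ (b ⋆ c)), l ⋆ b ⋆ b) ⋆ h(d(c, c), d(c, b), (c ⋆ c) ⋆ c) ⋆ c, h(g(b ⋆ c ⋆ b ⋆ b, h(l, b, b)) ⋆ a, l ⋆ h(b, l, l) ⋆ b ⋆ l ⋆ c ⋆ l ⋆ b, g(h(l, c, c), b ⋆ l) ⋆ a), h(l ⋆ d(c, l) ⋆ ((a ⋆ l) ⋆ (h(b, l, l) ⋆ h(c, b, b))) ⋆ b, c, b))  →  h(c ⋆ c ⋆ g(b, b) ⋆ h(b ⋆ c, b ⋆ c ⋆ c ⋆ l, b ⋆ b ⋆ l) ⋆ h(d(c, c), d(c, b), c ⋆ c ⋆ c) ⋆ h(l, b, b) ⋆ l, h(g(b ⋆ b ⋆ b ⋆ c, h(l, b, b)), b ⋆ b ⋆ c ⋆ h(b, l, l) ⋆ l ⋆ l ⋆ l, g(h(l, c, c), b ⋆ l)), h(b ⋆ d(c, l) ⋆ h(b, l, l) ⋆ h(c, b, b) ⋆ l ⋆ l, c, b))
  Unit:  drop a (×2)
  Order the arguments:  b ⋆ c ⋆ h(c ⋆ c ⋆ g(b, b) ⋆ h(b ⋆ c, b ⋆ c ⋆ c ⋆ l, b ⋆ b ⋆ l) ⋆ h(d(c, c), d(c, b), c ⋆ c ⋆ c) ⋆ h(l, b, b) ⋆ l, h(g(b ⋆ b ⋆ b ⋆ c, h(l, b, b)), b ⋆ b ⋆ c ⋆ h(b, l, l) ⋆ l ⋆ l ⋆ l, g(h(l, c, c), b ⋆ l)), h(b ⋆ d(c, l) ⋆ h(b, l, l) ⋆ h(c, b, b) ⋆ l ⋆ l, c, b)) ⋆ l
Right:  c ⋆ b ⋆ (h(l ⋆ (h(d(c, c) ⋆ a, d(c, a ⋆ b), c ⋆ (c ⋆ c)) ⋆ (c ⋆ c)) ⋆ g(b, b) ⋆ (h(c ⋆ b, l ⋆ c ⋆ (a ⋆ c) ⋆ b, (b ⋆ b) ⋆ l) ⋆ h(l, b, b)), h(g((b ⋆ a) ⋆ c ⋆ b ⋆ b, h(l, b, b ⋆ a)), (l ⋆ (a ⋆ c)) ⋆ (l ⋆ (l ⋆ (b ⋆ h(b, l ⋆ a, l)))) ⋆ b, g(h(l, c, c), b ⋆ l)), h((h(c, b, b) ⋆ l) ⋆ ((l ⋆ b) ⋆ (h(b, l, l ⋆ a) ⋆ d(c, l))), c, b)) ⋆ l)
  Un-nest:  c ⋆ b ⋆ h(l ⋆ (h(d(c, c) ⋆ a, d(c, a ⋆ b), c ⋆ (c ⋆ c)) ⋆ (c ⋆ c)) ⋆ g(b, b) ⋆ (h(c ⋆ b, l ⋆ c ⋆ (a ⋆ c) ⋆ b, (b ⋆ b) ⋆ l) ⋆ h(l, b, b)), h(g((b ⋆ a) ⋆ c ⋆ b ⋆ b, h(l, b, b ⋆ a)), (l ⋆ (a ⋆ c)) ⋆ (l ⋆ (l ⋆ (b ⋆ h(b, l ⋆ a, l)))) ⋆ b, g(h(l, c, c), b ⋆ l)), h((h(c, b, b) ⋆ l) ⋆ ((l ⋆ b) ⋆ (h(b, l, l ⋆ a) ⋆ d(c, l))), c, b)) ⋆ l
  Canonicalize subterm:  h(l ⋆ (h(d(c, c) ⋆ a, d(c, a ⋆ b), c ⋆ (c ⋆ c)) ⋆ (c ⋆ c)) ⋆ g(b, b) ⋆ (h(c ⋆ b, l ⋆ c ⋆ (a ⋆ c) ⋆ b, (b ⋆ b) ⋆ l) ⋆ h(l, b, b)), h(g((b ⋆ a) ⋆ c ⋆ b ⋆ b, h(l, b, b ⋆ a)), (l ⋆ (a ⋆ c)) ⋆ (l ⋆ (l ⋆ (b ⋆ h(b, l ⋆ a, l)))) ⋆ b, g(h(l, c, c), b ⋆ l)), h((h(c, b, b) ⋆ l) ⋆ ((l ⋆ b) ⋆ (h(b, l, l ⋆ a) ⋆ d(c, l))), c, b))  →  h(c ⋆ c ⋆ g(b, b) ⋆ h(b ⋆ c, b ⋆ c ⋆ c ⋆ l, b ⋆ b ⋆ l) ⋆ h(d(c, c), d(c, b), c ⋆ c ⋆ c) ⋆ h(l, b, b) ⋆ l, h(g(b ⋆ b ⋆ b ⋆ c, h(l, b, b)), b ⋆ b ⋆ c ⋆ h(b, l, l) ⋆ l ⋆ l ⋆ l, g(h(l, c, c), b ⋆ l)), h(b ⋆ d(c, l) ⋆ h(b, l, l) ⋆ h(c, b, b) ⋆ l ⋆ l, c, b))
  Order the arguments:  b ⋆ c ⋆ h(c ⋆ c ⋆ g(b, b) ⋆ h(b ⋆ c, b ⋆ c ⋆ c ⋆ l, b ⋆ b ⋆ l) ⋆ h(d(c, c), d(c, b), c ⋆ c ⋆ c) ⋆ h(l, b, b) ⋆ l, h(g(b ⋆ b ⋆ b ⋆ c, h(l, b, b)), b ⋆ b ⋆ c ⋆ h(b, l, l) ⋆ l ⋆ l ⋆ l, g(h(l, c, c), b ⋆ l)), h(b ⋆ d(c, l) ⋆ h(b, l, l) ⋆ h(c, b, b) ⋆ l ⋆ l, c, b)) ⋆ l

Answer: yes — both canonical forms are b ⋆ c ⋆ h(c ⋆ c ⋆ g(b, b) ⋆ h(b ⋆ c, b ⋆ c ⋆ c ⋆ l, b ⋆ b ⋆ l) ⋆ h(d(c, c), d(c, b), c ⋆ c ⋆ c) ⋆ h(l, b, b) ⋆ l, h(g(b ⋆ b ⋆ b ⋆ c, h(l, b, b)), b ⋆ b ⋆ c ⋆ h(b, l, l) ⋆ l ⋆ l ⋆ l, g(h(l, c, c), b ⋆ l)), h(b ⋆ d(c, l) ⋆ h(b, l, l) ⋆ h(c, b, b) ⋆ l ⋆ l, c, b)) ⋆ l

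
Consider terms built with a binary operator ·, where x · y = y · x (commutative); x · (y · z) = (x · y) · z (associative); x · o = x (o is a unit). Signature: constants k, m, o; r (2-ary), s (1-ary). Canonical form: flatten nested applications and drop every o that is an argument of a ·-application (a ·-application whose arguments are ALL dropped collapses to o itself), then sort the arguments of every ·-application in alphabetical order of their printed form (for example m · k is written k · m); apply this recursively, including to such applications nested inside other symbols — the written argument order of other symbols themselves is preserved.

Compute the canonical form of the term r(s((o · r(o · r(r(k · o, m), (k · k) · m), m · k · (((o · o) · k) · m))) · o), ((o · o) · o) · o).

Descend into:  (o · r(o · r(r(k · o, m), (k · k) · m), m · k · (((o · o) · k) · m))) · o
Flatten:  o · r(o · r(r(k · o, m), (k · k) · m), m · k · (((o · o) · k) · m)) · o
Simplify inside:  r(o · r(r(k · o, m), (k · k) · m), m · k · (((o · o) · k) · m))  →  r(r(r(k, m), k · k · m), k · k · m · m)
Drop the unit:  drop o (×2)
Sort arguments:  r(r(r(k, m), k · k · m), k · k · m · m)
Put back:  r(s(r(r(r(k, m), k · k · m), k · k · m · m)), o)

Answer: r(s(r(r(r(k, m), k · k · m), k · k · m · m)), o)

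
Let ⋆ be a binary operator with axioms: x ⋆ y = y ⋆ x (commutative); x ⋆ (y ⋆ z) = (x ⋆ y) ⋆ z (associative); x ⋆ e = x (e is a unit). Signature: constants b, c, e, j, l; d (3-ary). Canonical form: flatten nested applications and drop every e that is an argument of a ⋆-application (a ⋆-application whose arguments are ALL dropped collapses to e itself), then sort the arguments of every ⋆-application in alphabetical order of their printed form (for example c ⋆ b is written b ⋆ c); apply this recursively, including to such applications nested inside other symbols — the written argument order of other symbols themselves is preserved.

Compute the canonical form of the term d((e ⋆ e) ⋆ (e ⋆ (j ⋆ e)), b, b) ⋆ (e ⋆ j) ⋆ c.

Answer: c ⋆ d(j, b, b) ⋆ j

Derivation:
Flatten:  d((e ⋆ e) ⋆ (e ⋆ (j ⋆ e)), b, b) ⋆ e ⋆ j ⋆ c
Inside:  d((e ⋆ e) ⋆ (e ⋆ (j ⋆ e)), b, b)  →  d(j, b, b)
Drop the unit:  drop e
Sort arguments:  c ⋆ d(j, b, b) ⋆ j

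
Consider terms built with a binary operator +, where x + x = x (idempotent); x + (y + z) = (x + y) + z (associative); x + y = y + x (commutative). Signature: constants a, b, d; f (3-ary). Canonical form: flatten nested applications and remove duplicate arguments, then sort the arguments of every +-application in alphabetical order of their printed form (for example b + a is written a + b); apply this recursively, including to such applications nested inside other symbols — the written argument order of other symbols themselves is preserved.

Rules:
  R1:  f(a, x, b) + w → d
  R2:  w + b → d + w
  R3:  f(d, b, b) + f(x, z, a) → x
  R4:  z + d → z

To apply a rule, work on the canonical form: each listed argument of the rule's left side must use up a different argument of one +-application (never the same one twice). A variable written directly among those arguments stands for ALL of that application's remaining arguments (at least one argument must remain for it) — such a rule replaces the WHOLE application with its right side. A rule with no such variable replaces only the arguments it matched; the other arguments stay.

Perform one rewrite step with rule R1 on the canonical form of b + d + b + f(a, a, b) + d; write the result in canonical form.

Canonical form:  b + d + f(a, a, b)
Match R1:  consume f(a, a, b);  w := b + d, x := a
The extension variable absorbs all remaining arguments, so the whole application is rewritten.
New term:  d

Answer: d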